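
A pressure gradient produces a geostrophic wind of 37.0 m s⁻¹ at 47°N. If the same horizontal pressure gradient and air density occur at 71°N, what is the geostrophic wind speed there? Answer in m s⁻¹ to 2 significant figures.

With the same pressure gradient and density, V_g ∝ 1/f ∝ 1/sin φ.
V₂ = V₁ · sin φ₁ / sin φ₂ = 37.0 × sin 47° / sin 71°
V₂ = 37.0 × 0.7314/0.9455 = 29 m s⁻¹

29 m s⁻¹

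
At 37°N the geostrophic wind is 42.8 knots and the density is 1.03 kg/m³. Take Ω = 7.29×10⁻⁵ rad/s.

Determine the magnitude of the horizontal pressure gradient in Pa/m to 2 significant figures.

2.0×10⁻³ Pa/m

Coriolis parameter at 37°N:
f = 2Ω sin φ = 2 × 7.29×10⁻⁵ × sin 37° = 8.77×10⁻⁵ s⁻¹
Wind speed in SI: 42.8 knots = 22.0 m/s
Geostrophic balance rearranged: |∂P/∂n| = f ρ V_g
|∂P/∂n| = 8.77×10⁻⁵ × 1.03 × 22.0 = 1.99×10⁻³ Pa/m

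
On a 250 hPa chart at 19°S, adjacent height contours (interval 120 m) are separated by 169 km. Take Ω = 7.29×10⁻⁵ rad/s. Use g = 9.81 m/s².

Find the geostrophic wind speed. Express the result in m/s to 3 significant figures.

Coriolis parameter at 19°S:
f = 2Ω sin φ = 2 × 7.29×10⁻⁵ × sin 19° = 4.75×10⁻⁵ s⁻¹
Height gradient: |∂Z/∂n| = 120 m / 169000 m = 7.10×10⁻⁴
On a pressure surface, geostrophic balance gives V_g = (g/f)|∂Z/∂n|:
V_g = 9.81 × 7.10×10⁻⁴ / 4.75×10⁻⁵ = 147 m/s

147 m/s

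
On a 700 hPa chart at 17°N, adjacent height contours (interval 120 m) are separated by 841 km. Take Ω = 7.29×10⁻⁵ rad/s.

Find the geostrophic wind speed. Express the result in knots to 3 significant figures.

63.8 knots

Coriolis parameter at 17°N:
f = 2Ω sin φ = 2 × 7.29×10⁻⁵ × sin 17° = 4.26×10⁻⁵ s⁻¹
Height gradient: |∂Z/∂n| = 120 m / 841000 m = 1.43×10⁻⁴
On a pressure surface, geostrophic balance gives V_g = (g/f)|∂Z/∂n|:
V_g = 9.81 × 1.43×10⁻⁴ / 4.26×10⁻⁵ = 32.8 m/s
Converting: 32.8 m/s × 1.944 = 63.8 knots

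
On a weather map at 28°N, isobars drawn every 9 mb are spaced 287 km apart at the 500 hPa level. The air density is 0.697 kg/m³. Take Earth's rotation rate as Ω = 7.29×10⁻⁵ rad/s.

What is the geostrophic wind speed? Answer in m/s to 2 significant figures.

66 m/s

Coriolis parameter at 28°N:
f = 2Ω sin φ = 2 × 7.29×10⁻⁵ × sin 28° = 6.84×10⁻⁵ s⁻¹
Pressure gradient: |∂P/∂n| = 900 Pa / 287000 m = 3.14×10⁻³ Pa/m
Geostrophic balance (pressure-gradient force = Coriolis force):
V_g = (1/(fρ)) |∂P/∂n| = 3.14×10⁻³ / (6.84×10⁻⁵ × 0.697) = 65.7 m/s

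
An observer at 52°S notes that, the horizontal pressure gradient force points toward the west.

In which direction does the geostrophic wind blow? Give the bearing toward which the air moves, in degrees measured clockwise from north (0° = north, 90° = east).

The pressure-gradient force points toward the west (bearing 270°).
Geostrophic balance: in the Southern Hemisphere the Coriolis force deflects motion to the left, so the geostrophic wind blows 90° to the left of the pressure-gradient force (low pressure on the right).
Rotating 270° by 90° counterclockwise gives 180° — the wind blows toward the south.

180°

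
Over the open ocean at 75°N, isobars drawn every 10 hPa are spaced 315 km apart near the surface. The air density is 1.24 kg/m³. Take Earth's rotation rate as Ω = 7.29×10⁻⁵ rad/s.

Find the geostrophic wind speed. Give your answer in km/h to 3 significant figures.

65.4 km/h

Coriolis parameter at 75°N:
f = 2Ω sin φ = 2 × 7.29×10⁻⁵ × sin 75° = 1.41×10⁻⁴ s⁻¹
Pressure gradient: |∂P/∂n| = 1000 Pa / 315000 m = 3.17×10⁻³ Pa/m
Geostrophic balance (pressure-gradient force = Coriolis force):
V_g = (1/(fρ)) |∂P/∂n| = 3.17×10⁻³ / (1.41×10⁻⁴ × 1.24) = 18.2 m/s
Converting: 18.2 m/s × 3.6 = 65.4 km/h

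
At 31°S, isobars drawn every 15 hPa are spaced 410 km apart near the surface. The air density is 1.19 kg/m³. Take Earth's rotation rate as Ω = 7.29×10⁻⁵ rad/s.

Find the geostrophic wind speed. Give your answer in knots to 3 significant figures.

79.6 knots

Coriolis parameter at 31°S:
f = 2Ω sin φ = 2 × 7.29×10⁻⁵ × sin 31° = 7.51×10⁻⁵ s⁻¹
Pressure gradient: |∂P/∂n| = 1500 Pa / 410000 m = 3.66×10⁻³ Pa/m
Geostrophic balance (pressure-gradient force = Coriolis force):
V_g = (1/(fρ)) |∂P/∂n| = 3.66×10⁻³ / (7.51×10⁻⁵ × 1.19) = 40.9 m/s
Converting: 40.9 m/s × 1.944 = 79.6 knots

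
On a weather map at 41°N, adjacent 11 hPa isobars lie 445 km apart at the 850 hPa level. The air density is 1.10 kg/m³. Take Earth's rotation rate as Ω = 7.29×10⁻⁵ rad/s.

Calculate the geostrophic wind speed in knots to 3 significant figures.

Coriolis parameter at 41°N:
f = 2Ω sin φ = 2 × 7.29×10⁻⁵ × sin 41° = 9.57×10⁻⁵ s⁻¹
Pressure gradient: |∂P/∂n| = 1100 Pa / 445000 m = 2.47×10⁻³ Pa/m
Geostrophic balance (pressure-gradient force = Coriolis force):
V_g = (1/(fρ)) |∂P/∂n| = 2.47×10⁻³ / (9.57×10⁻⁵ × 1.10) = 23.5 m/s
Converting: 23.5 m/s × 1.944 = 45.7 knots

45.7 knots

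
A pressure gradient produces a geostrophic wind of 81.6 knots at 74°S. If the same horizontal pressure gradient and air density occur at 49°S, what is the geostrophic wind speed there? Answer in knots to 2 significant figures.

With the same pressure gradient and density, V_g ∝ 1/f ∝ 1/sin φ.
V₂ = V₁ · sin φ₁ / sin φ₂ = 81.6 × sin 74° / sin 49°
V₂ = 81.6 × 0.9613/0.7547 = 100 knots

100 knots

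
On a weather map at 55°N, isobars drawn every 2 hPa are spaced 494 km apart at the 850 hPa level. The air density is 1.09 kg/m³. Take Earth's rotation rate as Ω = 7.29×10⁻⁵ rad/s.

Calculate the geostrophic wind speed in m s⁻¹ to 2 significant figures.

Coriolis parameter at 55°N:
f = 2Ω sin φ = 2 × 7.29×10⁻⁵ × sin 55° = 1.19×10⁻⁴ s⁻¹
Pressure gradient: |∂P/∂n| = 200 Pa / 494000 m = 4.05×10⁻⁴ Pa/m
Geostrophic balance (pressure-gradient force = Coriolis force):
V_g = (1/(fρ)) |∂P/∂n| = 4.05×10⁻⁴ / (1.19×10⁻⁴ × 1.09) = 3.11 m/s

3.1 m s⁻¹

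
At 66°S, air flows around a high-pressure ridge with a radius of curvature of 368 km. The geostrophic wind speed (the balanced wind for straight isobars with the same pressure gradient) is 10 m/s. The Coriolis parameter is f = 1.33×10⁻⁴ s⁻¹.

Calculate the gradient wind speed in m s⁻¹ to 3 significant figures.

14.0 m s⁻¹

Around a high, pressure-gradient force acts outward with centrifugal, so Coriolis balances both:
fV = (1/ρ)|∂P/∂n| + V²/R  →  V² − fR·V + fR·V_g = 0
With fR = 1.33×10⁻⁴ × 368×10³ m = 48.9 m/s:
V = [fR − √((fR)² − 4 fR V_g)]/2 = [48.9 − √(48.9² − 4×48.9×10)]/2 = 14 m/s
Supergeostrophic (V > V_g = 10 m/s), as expected around a high.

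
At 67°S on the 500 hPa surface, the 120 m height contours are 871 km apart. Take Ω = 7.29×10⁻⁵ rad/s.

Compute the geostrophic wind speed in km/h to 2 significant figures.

Coriolis parameter at 67°S:
f = 2Ω sin φ = 2 × 7.29×10⁻⁵ × sin 67° = 1.34×10⁻⁴ s⁻¹
Height gradient: |∂Z/∂n| = 120 m / 871000 m = 1.38×10⁻⁴
On a pressure surface, geostrophic balance gives V_g = (g/f)|∂Z/∂n|:
V_g = 9.81 × 1.38×10⁻⁴ / 1.34×10⁻⁴ = 10.1 m/s
Converting: 10.1 m/s × 3.6 = 36 km/h

36 km/h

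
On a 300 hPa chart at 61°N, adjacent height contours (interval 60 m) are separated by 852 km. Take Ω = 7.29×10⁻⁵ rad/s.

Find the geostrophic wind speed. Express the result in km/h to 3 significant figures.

19.5 km/h

Coriolis parameter at 61°N:
f = 2Ω sin φ = 2 × 7.29×10⁻⁵ × sin 61° = 1.28×10⁻⁴ s⁻¹
Height gradient: |∂Z/∂n| = 60 m / 852000 m = 7.04×10⁻⁵
On a pressure surface, geostrophic balance gives V_g = (g/f)|∂Z/∂n|:
V_g = 9.81 × 7.04×10⁻⁵ / 1.28×10⁻⁴ = 5.42 m/s
Converting: 5.42 m/s × 3.6 = 19.5 km/h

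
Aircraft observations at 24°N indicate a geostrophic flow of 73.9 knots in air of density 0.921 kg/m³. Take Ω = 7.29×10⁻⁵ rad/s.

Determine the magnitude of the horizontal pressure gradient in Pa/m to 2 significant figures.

Coriolis parameter at 24°N:
f = 2Ω sin φ = 2 × 7.29×10⁻⁵ × sin 24° = 5.93×10⁻⁵ s⁻¹
Wind speed in SI: 73.9 knots = 38.0 m/s
Geostrophic balance rearranged: |∂P/∂n| = f ρ V_g
|∂P/∂n| = 5.93×10⁻⁵ × 0.921 × 38.0 = 2.08×10⁻³ Pa/m

2.1×10⁻³ Pa/m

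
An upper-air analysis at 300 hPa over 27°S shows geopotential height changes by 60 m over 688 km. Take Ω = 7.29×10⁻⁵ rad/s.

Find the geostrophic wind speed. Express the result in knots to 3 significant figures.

25.1 knots

Coriolis parameter at 27°S:
f = 2Ω sin φ = 2 × 7.29×10⁻⁵ × sin 27° = 6.62×10⁻⁵ s⁻¹
Height gradient: |∂Z/∂n| = 60 m / 688000 m = 8.72×10⁻⁵
On a pressure surface, geostrophic balance gives V_g = (g/f)|∂Z/∂n|:
V_g = 9.81 × 8.72×10⁻⁵ / 6.62×10⁻⁵ = 12.9 m/s
Converting: 12.9 m/s × 1.944 = 25.1 knots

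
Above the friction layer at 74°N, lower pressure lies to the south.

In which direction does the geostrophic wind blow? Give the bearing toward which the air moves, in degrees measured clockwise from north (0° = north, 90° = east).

The pressure-gradient force points toward the south (bearing 180°).
Geostrophic balance: in the Northern Hemisphere the Coriolis force deflects motion to the right, so the geostrophic wind blows 90° to the right of the pressure-gradient force (low pressure on the left).
Rotating 180° by 90° clockwise gives 270° — the wind blows toward the west.

270°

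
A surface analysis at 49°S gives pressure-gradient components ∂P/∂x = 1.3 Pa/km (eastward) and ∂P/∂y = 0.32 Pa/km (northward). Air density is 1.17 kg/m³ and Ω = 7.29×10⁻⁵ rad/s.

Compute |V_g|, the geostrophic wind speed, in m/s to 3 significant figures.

10.4 m/s

Coriolis parameter at 49°S:
f = 2Ω sin φ = 2 × 7.29×10⁻⁵ × sin 49° = 1.10×10⁻⁴ s⁻¹
In the Southern Hemisphere f is negative: f = −1.10×10⁻⁴ s⁻¹.
Component geostrophic relations (x east, y north):
u_g = −(1/(fρ)) ∂P/∂y,  v_g = (1/(fρ)) ∂P/∂x
u_g = −(0.32×10⁻³)/(−1.10×10⁻⁴ × 1.17) = 2.49 m/s;  v_g = (1.3×10⁻³)/(−1.10×10⁻⁴ × 1.17) = −10.1 m/s
|V_g| = √(u_g² + v_g²) = 10.4 m/s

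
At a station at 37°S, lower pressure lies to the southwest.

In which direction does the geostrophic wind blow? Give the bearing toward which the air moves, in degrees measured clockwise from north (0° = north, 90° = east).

The pressure-gradient force points toward the southwest (bearing 225°).
Geostrophic balance: in the Southern Hemisphere the Coriolis force deflects motion to the left, so the geostrophic wind blows 90° to the left of the pressure-gradient force (low pressure on the right).
Rotating 225° by 90° counterclockwise gives 135° — the wind blows toward the southeast.

135°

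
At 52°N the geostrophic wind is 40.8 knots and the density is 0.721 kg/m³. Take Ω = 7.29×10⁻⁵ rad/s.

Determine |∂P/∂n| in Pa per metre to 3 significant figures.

Coriolis parameter at 52°N:
f = 2Ω sin φ = 2 × 7.29×10⁻⁵ × sin 52° = 1.15×10⁻⁴ s⁻¹
Wind speed in SI: 40.8 knots = 21.0 m/s
Geostrophic balance rearranged: |∂P/∂n| = f ρ V_g
|∂P/∂n| = 1.15×10⁻⁴ × 0.721 × 21.0 = 1.74×10⁻³ Pa/m

1.74×10⁻³ Pa/m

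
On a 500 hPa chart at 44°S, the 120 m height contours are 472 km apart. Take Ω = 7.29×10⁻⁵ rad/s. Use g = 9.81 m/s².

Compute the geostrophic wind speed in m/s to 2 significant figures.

25 m/s

Coriolis parameter at 44°S:
f = 2Ω sin φ = 2 × 7.29×10⁻⁵ × sin 44° = 1.01×10⁻⁴ s⁻¹
Height gradient: |∂Z/∂n| = 120 m / 472000 m = 2.54×10⁻⁴
On a pressure surface, geostrophic balance gives V_g = (g/f)|∂Z/∂n|:
V_g = 9.81 × 2.54×10⁻⁴ / 1.01×10⁻⁴ = 24.6 m/s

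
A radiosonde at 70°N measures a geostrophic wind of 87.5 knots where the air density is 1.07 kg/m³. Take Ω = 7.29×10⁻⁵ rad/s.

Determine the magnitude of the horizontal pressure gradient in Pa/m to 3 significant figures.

Coriolis parameter at 70°N:
f = 2Ω sin φ = 2 × 7.29×10⁻⁵ × sin 70° = 1.37×10⁻⁴ s⁻¹
Wind speed in SI: 87.5 knots = 45.0 m/s
Geostrophic balance rearranged: |∂P/∂n| = f ρ V_g
|∂P/∂n| = 1.37×10⁻⁴ × 1.07 × 45.0 = 6.60×10⁻³ Pa/m

6.60×10⁻³ Pa/m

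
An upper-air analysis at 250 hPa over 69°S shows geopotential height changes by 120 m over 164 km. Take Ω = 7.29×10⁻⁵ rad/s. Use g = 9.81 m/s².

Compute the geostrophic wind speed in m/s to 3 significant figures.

52.7 m/s

Coriolis parameter at 69°S:
f = 2Ω sin φ = 2 × 7.29×10⁻⁵ × sin 69° = 1.36×10⁻⁴ s⁻¹
Height gradient: |∂Z/∂n| = 120 m / 164000 m = 7.32×10⁻⁴
On a pressure surface, geostrophic balance gives V_g = (g/f)|∂Z/∂n|:
V_g = 9.81 × 7.32×10⁻⁴ / 1.36×10⁻⁴ = 52.7 m/s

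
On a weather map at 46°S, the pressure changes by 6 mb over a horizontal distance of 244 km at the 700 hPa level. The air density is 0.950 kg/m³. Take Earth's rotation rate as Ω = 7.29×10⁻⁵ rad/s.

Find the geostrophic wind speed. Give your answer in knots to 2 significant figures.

48 knots

Coriolis parameter at 46°S:
f = 2Ω sin φ = 2 × 7.29×10⁻⁵ × sin 46° = 1.05×10⁻⁴ s⁻¹
Pressure gradient: |∂P/∂n| = 600 Pa / 244000 m = 2.46×10⁻³ Pa/m
Geostrophic balance (pressure-gradient force = Coriolis force):
V_g = (1/(fρ)) |∂P/∂n| = 2.46×10⁻³ / (1.05×10⁻⁴ × 0.950) = 24.7 m/s
Converting: 24.7 m/s × 1.944 = 48 knots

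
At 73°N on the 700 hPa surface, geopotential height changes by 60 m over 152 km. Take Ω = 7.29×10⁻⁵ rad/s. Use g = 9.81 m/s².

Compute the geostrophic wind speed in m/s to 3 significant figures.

Coriolis parameter at 73°N:
f = 2Ω sin φ = 2 × 7.29×10⁻⁵ × sin 73° = 1.39×10⁻⁴ s⁻¹
Height gradient: |∂Z/∂n| = 60 m / 152000 m = 3.95×10⁻⁴
On a pressure surface, geostrophic balance gives V_g = (g/f)|∂Z/∂n|:
V_g = 9.81 × 3.95×10⁻⁴ / 1.39×10⁻⁴ = 27.8 m/s

27.8 m/s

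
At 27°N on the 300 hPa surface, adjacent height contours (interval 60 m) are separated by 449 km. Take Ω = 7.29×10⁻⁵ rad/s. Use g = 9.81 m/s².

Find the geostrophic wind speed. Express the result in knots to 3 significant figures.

Coriolis parameter at 27°N:
f = 2Ω sin φ = 2 × 7.29×10⁻⁵ × sin 27° = 6.62×10⁻⁵ s⁻¹
Height gradient: |∂Z/∂n| = 60 m / 449000 m = 1.34×10⁻⁴
On a pressure surface, geostrophic balance gives V_g = (g/f)|∂Z/∂n|:
V_g = 9.81 × 1.34×10⁻⁴ / 6.62×10⁻⁵ = 19.8 m/s
Converting: 19.8 m/s × 1.944 = 38.5 knots

38.5 knots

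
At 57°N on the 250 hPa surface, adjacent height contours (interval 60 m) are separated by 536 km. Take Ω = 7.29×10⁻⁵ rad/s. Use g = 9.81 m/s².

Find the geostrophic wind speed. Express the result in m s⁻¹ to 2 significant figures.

9.0 m s⁻¹

Coriolis parameter at 57°N:
f = 2Ω sin φ = 2 × 7.29×10⁻⁵ × sin 57° = 1.22×10⁻⁴ s⁻¹
Height gradient: |∂Z/∂n| = 60 m / 536000 m = 1.12×10⁻⁴
On a pressure surface, geostrophic balance gives V_g = (g/f)|∂Z/∂n|:
V_g = 9.81 × 1.12×10⁻⁴ / 1.22×10⁻⁴ = 8.98 m/s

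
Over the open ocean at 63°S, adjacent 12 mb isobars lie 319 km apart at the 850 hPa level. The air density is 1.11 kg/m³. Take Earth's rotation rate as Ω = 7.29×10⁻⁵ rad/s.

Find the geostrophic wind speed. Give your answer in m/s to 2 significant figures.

26 m/s

Coriolis parameter at 63°S:
f = 2Ω sin φ = 2 × 7.29×10⁻⁵ × sin 63° = 1.30×10⁻⁴ s⁻¹
Pressure gradient: |∂P/∂n| = 1200 Pa / 319000 m = 3.76×10⁻³ Pa/m
Geostrophic balance (pressure-gradient force = Coriolis force):
V_g = (1/(fρ)) |∂P/∂n| = 3.76×10⁻³ / (1.30×10⁻⁴ × 1.11) = 26.1 m/s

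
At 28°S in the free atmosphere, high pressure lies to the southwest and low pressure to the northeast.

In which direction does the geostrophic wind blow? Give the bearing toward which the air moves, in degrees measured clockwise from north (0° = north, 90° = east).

The pressure-gradient force points toward the northeast (bearing 045°).
Geostrophic balance: in the Southern Hemisphere the Coriolis force deflects motion to the left, so the geostrophic wind blows 90° to the left of the pressure-gradient force (low pressure on the right).
Rotating 045° by 90° counterclockwise gives 315° — the wind blows toward the northwest.

315°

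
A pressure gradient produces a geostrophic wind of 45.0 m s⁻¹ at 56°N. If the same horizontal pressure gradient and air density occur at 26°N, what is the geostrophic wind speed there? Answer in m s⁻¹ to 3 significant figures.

85.1 m s⁻¹

With the same pressure gradient and density, V_g ∝ 1/f ∝ 1/sin φ.
V₂ = V₁ · sin φ₁ / sin φ₂ = 45.0 × sin 56° / sin 26°
V₂ = 45.0 × 0.8290/0.4384 = 85.1 m s⁻¹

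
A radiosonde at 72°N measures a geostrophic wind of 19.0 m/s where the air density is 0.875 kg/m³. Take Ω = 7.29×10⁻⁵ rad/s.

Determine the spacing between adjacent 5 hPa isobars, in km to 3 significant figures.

217 km

Coriolis parameter at 72°N:
f = 2Ω sin φ = 2 × 7.29×10⁻⁵ × sin 72° = 1.39×10⁻⁴ s⁻¹
Geostrophic balance rearranged: |∂P/∂n| = f ρ V_g
|∂P/∂n| = 1.39×10⁻⁴ × 0.875 × 19.0 = 2.31×10⁻³ Pa/m
Isobar spacing: Δn = ΔP/|∂P/∂n| = 500 Pa / 2.31×10⁻³ Pa/m = 216892 m ≈ 217 km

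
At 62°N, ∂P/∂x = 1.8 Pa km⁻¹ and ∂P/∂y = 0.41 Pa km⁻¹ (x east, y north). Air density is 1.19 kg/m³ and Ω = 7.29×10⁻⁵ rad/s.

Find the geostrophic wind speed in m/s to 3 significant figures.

Coriolis parameter at 62°N:
f = 2Ω sin φ = 2 × 7.29×10⁻⁵ × sin 62° = 1.29×10⁻⁴ s⁻¹
Component geostrophic relations (x east, y north):
u_g = −(1/(fρ)) ∂P/∂y,  v_g = (1/(fρ)) ∂P/∂x
u_g = −(0.41×10⁻³)/(1.29×10⁻⁴ × 1.19) = −2.68 m/s;  v_g = (1.8×10⁻³)/(1.29×10⁻⁴ × 1.19) = 11.7 m/s
|V_g| = √(u_g² + v_g²) = 12.1 m/s

12.1 m/s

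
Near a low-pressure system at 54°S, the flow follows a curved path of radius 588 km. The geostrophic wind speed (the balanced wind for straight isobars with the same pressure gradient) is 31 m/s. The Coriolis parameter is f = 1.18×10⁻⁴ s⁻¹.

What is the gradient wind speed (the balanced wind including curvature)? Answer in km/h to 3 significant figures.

83.6 km/h

Around a low, centrifugal force acts outward with Coriolis, so pressure-gradient force balances both:
(1/ρ)|∂P/∂n| = fV + V²/R  →  V² + fR·V − fR·V_g = 0
With fR = 1.18×10⁻⁴ × 588×10³ m = 69.4 m/s:
V = [−fR + √((fR)² + 4 fR V_g)]/2 = [−69.4 + √(69.4² + 4×69.4×31)]/2 = 23.2 m/s
Subgeostrophic (V < V_g = 31 m/s), as expected around a low.
Converting: 23.2 m/s × 3.6 = 83.6 km/h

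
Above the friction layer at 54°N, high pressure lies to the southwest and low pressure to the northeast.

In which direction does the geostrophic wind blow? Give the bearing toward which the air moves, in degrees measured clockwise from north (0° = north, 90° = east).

135°

The pressure-gradient force points toward the northeast (bearing 045°).
Geostrophic balance: in the Northern Hemisphere the Coriolis force deflects motion to the right, so the geostrophic wind blows 90° to the right of the pressure-gradient force (low pressure on the left).
Rotating 045° by 90° clockwise gives 135° — the wind blows toward the southeast.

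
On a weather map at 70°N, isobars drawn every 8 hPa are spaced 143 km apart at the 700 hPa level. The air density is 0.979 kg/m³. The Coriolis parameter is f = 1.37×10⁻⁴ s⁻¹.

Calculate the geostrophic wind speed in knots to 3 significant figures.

81.1 knots

Pressure gradient: |∂P/∂n| = 800 Pa / 143000 m = 5.59×10⁻³ Pa/m
Geostrophic balance (pressure-gradient force = Coriolis force):
V_g = (1/(fρ)) |∂P/∂n| = 5.59×10⁻³ / (1.37×10⁻⁴ × 0.979) = 41.7 m/s
Converting: 41.7 m/s × 1.944 = 81.1 knots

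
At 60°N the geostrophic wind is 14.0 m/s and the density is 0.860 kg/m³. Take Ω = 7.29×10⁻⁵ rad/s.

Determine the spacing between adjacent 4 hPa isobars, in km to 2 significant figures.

260 km

Coriolis parameter at 60°N:
f = 2Ω sin φ = 2 × 7.29×10⁻⁵ × sin 60° = 1.26×10⁻⁴ s⁻¹
Geostrophic balance rearranged: |∂P/∂n| = f ρ V_g
|∂P/∂n| = 1.26×10⁻⁴ × 0.860 × 14.0 = 1.52×10⁻³ Pa/m
Isobar spacing: Δn = ΔP/|∂P/∂n| = 400 Pa / 1.52×10⁻³ Pa/m = 263115 m ≈ 260 km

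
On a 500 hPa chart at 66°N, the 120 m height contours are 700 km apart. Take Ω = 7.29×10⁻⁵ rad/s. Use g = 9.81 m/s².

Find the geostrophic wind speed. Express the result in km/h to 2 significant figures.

Coriolis parameter at 66°N:
f = 2Ω sin φ = 2 × 7.29×10⁻⁵ × sin 66° = 1.33×10⁻⁴ s⁻¹
Height gradient: |∂Z/∂n| = 120 m / 700000 m = 1.71×10⁻⁴
On a pressure surface, geostrophic balance gives V_g = (g/f)|∂Z/∂n|:
V_g = 9.81 × 1.71×10⁻⁴ / 1.33×10⁻⁴ = 12.6 m/s
Converting: 12.6 m/s × 3.6 = 45 km/h

45 km/h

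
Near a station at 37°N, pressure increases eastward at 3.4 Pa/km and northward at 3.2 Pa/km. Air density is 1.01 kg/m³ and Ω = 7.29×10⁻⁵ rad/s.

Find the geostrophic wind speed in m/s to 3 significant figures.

Coriolis parameter at 37°N:
f = 2Ω sin φ = 2 × 7.29×10⁻⁵ × sin 37° = 8.77×10⁻⁵ s⁻¹
Component geostrophic relations (x east, y north):
u_g = −(1/(fρ)) ∂P/∂y,  v_g = (1/(fρ)) ∂P/∂x
u_g = −(3.2×10⁻³)/(8.77×10⁻⁵ × 1.01) = −36.1 m/s;  v_g = (3.4×10⁻³)/(8.77×10⁻⁵ × 1.01) = 38.4 m/s
|V_g| = √(u_g² + v_g²) = 52.7 m/s

52.7 m/s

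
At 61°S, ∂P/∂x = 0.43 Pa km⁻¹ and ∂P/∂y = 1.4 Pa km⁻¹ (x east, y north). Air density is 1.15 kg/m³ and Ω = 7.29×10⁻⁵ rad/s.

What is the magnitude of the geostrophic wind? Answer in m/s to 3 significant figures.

9.99 m/s

Coriolis parameter at 61°S:
f = 2Ω sin φ = 2 × 7.29×10⁻⁵ × sin 61° = 1.28×10⁻⁴ s⁻¹
In the Southern Hemisphere f is negative: f = −1.28×10⁻⁴ s⁻¹.
Component geostrophic relations (x east, y north):
u_g = −(1/(fρ)) ∂P/∂y,  v_g = (1/(fρ)) ∂P/∂x
u_g = −(1.4×10⁻³)/(−1.28×10⁻⁴ × 1.15) = 9.55 m/s;  v_g = (0.43×10⁻³)/(−1.28×10⁻⁴ × 1.15) = −2.93 m/s
|V_g| = √(u_g² + v_g²) = 9.99 m/s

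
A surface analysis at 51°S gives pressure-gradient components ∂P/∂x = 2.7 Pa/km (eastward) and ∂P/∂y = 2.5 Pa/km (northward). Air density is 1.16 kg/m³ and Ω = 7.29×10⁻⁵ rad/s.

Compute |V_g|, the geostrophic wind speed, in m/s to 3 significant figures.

28.0 m/s

Coriolis parameter at 51°S:
f = 2Ω sin φ = 2 × 7.29×10⁻⁵ × sin 51° = 1.13×10⁻⁴ s⁻¹
In the Southern Hemisphere f is negative: f = −1.13×10⁻⁴ s⁻¹.
Component geostrophic relations (x east, y north):
u_g = −(1/(fρ)) ∂P/∂y,  v_g = (1/(fρ)) ∂P/∂x
u_g = −(2.5×10⁻³)/(−1.13×10⁻⁴ × 1.16) = 19.0 m/s;  v_g = (2.7×10⁻³)/(−1.13×10⁻⁴ × 1.16) = −20.5 m/s
|V_g| = √(u_g² + v_g²) = 28.0 m/s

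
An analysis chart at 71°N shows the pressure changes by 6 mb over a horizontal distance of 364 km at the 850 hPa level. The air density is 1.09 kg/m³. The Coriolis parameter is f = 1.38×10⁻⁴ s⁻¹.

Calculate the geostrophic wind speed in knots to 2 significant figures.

Pressure gradient: |∂P/∂n| = 600 Pa / 364000 m = 1.65×10⁻³ Pa/m
Geostrophic balance (pressure-gradient force = Coriolis force):
V_g = (1/(fρ)) |∂P/∂n| = 1.65×10⁻³ / (1.38×10⁻⁴ × 1.09) = 11.0 m/s
Converting: 11.0 m/s × 1.944 = 21 knots

21 knots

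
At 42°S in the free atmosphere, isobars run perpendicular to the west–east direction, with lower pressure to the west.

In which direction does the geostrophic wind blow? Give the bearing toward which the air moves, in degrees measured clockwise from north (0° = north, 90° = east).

The pressure-gradient force points toward the west (bearing 270°).
Geostrophic balance: in the Southern Hemisphere the Coriolis force deflects motion to the left, so the geostrophic wind blows 90° to the left of the pressure-gradient force (low pressure on the right).
Rotating 270° by 90° counterclockwise gives 180° — the wind blows toward the south.

180°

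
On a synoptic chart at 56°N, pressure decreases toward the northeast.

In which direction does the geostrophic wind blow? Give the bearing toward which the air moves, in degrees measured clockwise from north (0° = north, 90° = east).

The pressure-gradient force points toward the northeast (bearing 045°).
Geostrophic balance: in the Northern Hemisphere the Coriolis force deflects motion to the right, so the geostrophic wind blows 90° to the right of the pressure-gradient force (low pressure on the left).
Rotating 045° by 90° clockwise gives 135° — the wind blows toward the southeast.

135°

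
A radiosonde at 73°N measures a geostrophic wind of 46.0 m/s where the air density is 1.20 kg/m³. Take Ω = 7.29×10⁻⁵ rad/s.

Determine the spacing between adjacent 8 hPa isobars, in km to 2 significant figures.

100 km

Coriolis parameter at 73°N:
f = 2Ω sin φ = 2 × 7.29×10⁻⁵ × sin 73° = 1.39×10⁻⁴ s⁻¹
Geostrophic balance rearranged: |∂P/∂n| = f ρ V_g
|∂P/∂n| = 1.39×10⁻⁴ × 1.20 × 46.0 = 7.70×10⁻³ Pa/m
Isobar spacing: Δn = ΔP/|∂P/∂n| = 800 Pa / 7.70×10⁻³ Pa/m = 103943 m ≈ 100 km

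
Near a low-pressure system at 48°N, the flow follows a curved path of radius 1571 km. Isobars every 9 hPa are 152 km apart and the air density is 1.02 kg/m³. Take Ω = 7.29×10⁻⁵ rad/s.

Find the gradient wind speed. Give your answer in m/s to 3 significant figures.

Coriolis parameter at 48°N:
f = 2Ω sin φ = 2 × 7.29×10⁻⁵ × sin 48° = 1.08×10⁻⁴ s⁻¹
Pressure gradient: |∂P/∂n| = 900 Pa / 152000 m = 5.92×10⁻³ Pa/m
Geostrophic speed: V_g = |∂P/∂n|/(fρ) = 5.92×10⁻³/(1.08×10⁻⁴ × 1.02) = 53.6 m/s
Around a low, centrifugal force acts outward with Coriolis, so pressure-gradient force balances both:
(1/ρ)|∂P/∂n| = fV + V²/R  →  V² + fR·V − fR·V_g = 0
With fR = 1.08×10⁻⁴ × 1571×10³ m = 170 m/s:
V = [−fR + √((fR)² + 4 fR V_g)]/2 = [−170 + √(170² + 4×170×53.6)]/2 = 42.8 m/s
Subgeostrophic (V < V_g = 53.6 m/s), as expected around a low.

42.8 m/s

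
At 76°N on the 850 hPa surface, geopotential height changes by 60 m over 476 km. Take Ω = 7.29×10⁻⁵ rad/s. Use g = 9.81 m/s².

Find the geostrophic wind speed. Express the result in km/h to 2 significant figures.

31 km/h

Coriolis parameter at 76°N:
f = 2Ω sin φ = 2 × 7.29×10⁻⁵ × sin 76° = 1.41×10⁻⁴ s⁻¹
Height gradient: |∂Z/∂n| = 60 m / 476000 m = 1.26×10⁻⁴
On a pressure surface, geostrophic balance gives V_g = (g/f)|∂Z/∂n|:
V_g = 9.81 × 1.26×10⁻⁴ / 1.41×10⁻⁴ = 8.74 m/s
Converting: 8.74 m/s × 3.6 = 31 km/h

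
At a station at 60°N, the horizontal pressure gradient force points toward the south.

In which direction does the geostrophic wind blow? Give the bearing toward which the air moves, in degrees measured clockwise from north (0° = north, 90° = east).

The pressure-gradient force points toward the south (bearing 180°).
Geostrophic balance: in the Northern Hemisphere the Coriolis force deflects motion to the right, so the geostrophic wind blows 90° to the right of the pressure-gradient force (low pressure on the left).
Rotating 180° by 90° clockwise gives 270° — the wind blows toward the west.

270°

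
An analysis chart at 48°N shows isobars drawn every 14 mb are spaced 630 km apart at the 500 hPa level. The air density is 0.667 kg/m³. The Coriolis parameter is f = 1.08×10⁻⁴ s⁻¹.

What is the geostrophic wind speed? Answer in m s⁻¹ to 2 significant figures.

Pressure gradient: |∂P/∂n| = 1400 Pa / 630000 m = 2.22×10⁻³ Pa/m
Geostrophic balance (pressure-gradient force = Coriolis force):
V_g = (1/(fρ)) |∂P/∂n| = 2.22×10⁻³ / (1.08×10⁻⁴ × 0.667) = 30.8 m/s

31 m s⁻¹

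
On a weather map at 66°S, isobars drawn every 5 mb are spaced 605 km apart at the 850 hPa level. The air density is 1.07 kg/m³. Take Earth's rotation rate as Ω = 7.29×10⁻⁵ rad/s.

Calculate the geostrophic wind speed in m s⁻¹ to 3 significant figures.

5.80 m s⁻¹

Coriolis parameter at 66°S:
f = 2Ω sin φ = 2 × 7.29×10⁻⁵ × sin 66° = 1.33×10⁻⁴ s⁻¹
Pressure gradient: |∂P/∂n| = 500 Pa / 605000 m = 8.26×10⁻⁴ Pa/m
Geostrophic balance (pressure-gradient force = Coriolis force):
V_g = (1/(fρ)) |∂P/∂n| = 8.26×10⁻⁴ / (1.33×10⁻⁴ × 1.07) = 5.80 m/s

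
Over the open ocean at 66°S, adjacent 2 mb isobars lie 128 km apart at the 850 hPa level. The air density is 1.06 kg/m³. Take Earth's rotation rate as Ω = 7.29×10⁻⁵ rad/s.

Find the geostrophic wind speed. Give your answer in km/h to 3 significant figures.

Coriolis parameter at 66°S:
f = 2Ω sin φ = 2 × 7.29×10⁻⁵ × sin 66° = 1.33×10⁻⁴ s⁻¹
Pressure gradient: |∂P/∂n| = 200 Pa / 128000 m = 1.56×10⁻³ Pa/m
Geostrophic balance (pressure-gradient force = Coriolis force):
V_g = (1/(fρ)) |∂P/∂n| = 1.56×10⁻³ / (1.33×10⁻⁴ × 1.06) = 11.1 m/s
Converting: 11.1 m/s × 3.6 = 39.8 km/h

39.8 km/h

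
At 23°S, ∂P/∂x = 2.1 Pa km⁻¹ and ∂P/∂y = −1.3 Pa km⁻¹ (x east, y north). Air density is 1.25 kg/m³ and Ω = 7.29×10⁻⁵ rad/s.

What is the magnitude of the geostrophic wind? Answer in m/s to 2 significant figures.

35 m/s

Coriolis parameter at 23°S:
f = 2Ω sin φ = 2 × 7.29×10⁻⁵ × sin 23° = 5.70×10⁻⁵ s⁻¹
In the Southern Hemisphere f is negative: f = −5.70×10⁻⁵ s⁻¹.
Component geostrophic relations (x east, y north):
u_g = −(1/(fρ)) ∂P/∂y,  v_g = (1/(fρ)) ∂P/∂x
u_g = −(−1.3×10⁻³)/(−5.70×10⁻⁵ × 1.25) = −18.3 m/s;  v_g = (2.1×10⁻³)/(−5.70×10⁻⁵ × 1.25) = −29.5 m/s
|V_g| = √(u_g² + v_g²) = 34.7 m/s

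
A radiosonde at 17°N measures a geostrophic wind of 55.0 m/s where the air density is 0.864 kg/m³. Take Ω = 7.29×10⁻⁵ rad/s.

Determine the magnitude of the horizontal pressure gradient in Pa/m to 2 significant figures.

2.0×10⁻³ Pa/m

Coriolis parameter at 17°N:
f = 2Ω sin φ = 2 × 7.29×10⁻⁵ × sin 17° = 4.26×10⁻⁵ s⁻¹
Geostrophic balance rearranged: |∂P/∂n| = f ρ V_g
|∂P/∂n| = 4.26×10⁻⁵ × 0.864 × 55.0 = 2.03×10⁻³ Pa/m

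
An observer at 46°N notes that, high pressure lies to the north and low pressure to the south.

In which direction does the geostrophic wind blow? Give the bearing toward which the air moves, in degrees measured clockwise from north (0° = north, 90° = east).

The pressure-gradient force points toward the south (bearing 180°).
Geostrophic balance: in the Northern Hemisphere the Coriolis force deflects motion to the right, so the geostrophic wind blows 90° to the right of the pressure-gradient force (low pressure on the left).
Rotating 180° by 90° clockwise gives 270° — the wind blows toward the west.

270°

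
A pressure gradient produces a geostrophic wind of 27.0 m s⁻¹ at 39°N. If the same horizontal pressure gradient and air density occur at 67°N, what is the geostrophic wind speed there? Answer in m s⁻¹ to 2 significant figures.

18 m s⁻¹

With the same pressure gradient and density, V_g ∝ 1/f ∝ 1/sin φ.
V₂ = V₁ · sin φ₁ / sin φ₂ = 27.0 × sin 39° / sin 67°
V₂ = 27.0 × 0.6293/0.9205 = 18 m s⁻¹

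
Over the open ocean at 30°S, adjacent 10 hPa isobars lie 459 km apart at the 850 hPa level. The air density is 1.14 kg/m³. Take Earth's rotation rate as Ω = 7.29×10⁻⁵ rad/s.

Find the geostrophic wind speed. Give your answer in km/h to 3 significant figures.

Coriolis parameter at 30°S:
f = 2Ω sin φ = 2 × 7.29×10⁻⁵ × sin 30° = 7.29×10⁻⁵ s⁻¹
Pressure gradient: |∂P/∂n| = 1000 Pa / 459000 m = 2.18×10⁻³ Pa/m
Geostrophic balance (pressure-gradient force = Coriolis force):
V_g = (1/(fρ)) |∂P/∂n| = 2.18×10⁻³ / (7.29×10⁻⁵ × 1.14) = 26.2 m/s
Converting: 26.2 m/s × 3.6 = 94.4 km/h

94.4 km/h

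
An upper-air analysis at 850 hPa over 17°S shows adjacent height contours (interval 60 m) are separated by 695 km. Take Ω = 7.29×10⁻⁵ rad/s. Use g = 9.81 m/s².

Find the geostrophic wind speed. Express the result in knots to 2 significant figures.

39 knots

Coriolis parameter at 17°S:
f = 2Ω sin φ = 2 × 7.29×10⁻⁵ × sin 17° = 4.26×10⁻⁵ s⁻¹
Height gradient: |∂Z/∂n| = 60 m / 695000 m = 8.63×10⁻⁵
On a pressure surface, geostrophic balance gives V_g = (g/f)|∂Z/∂n|:
V_g = 9.81 × 8.63×10⁻⁵ / 4.26×10⁻⁵ = 19.9 m/s
Converting: 19.9 m/s × 1.944 = 39 knots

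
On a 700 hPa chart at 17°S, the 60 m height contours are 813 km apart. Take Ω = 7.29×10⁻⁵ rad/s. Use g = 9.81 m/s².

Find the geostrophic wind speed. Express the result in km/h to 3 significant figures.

61.1 km/h

Coriolis parameter at 17°S:
f = 2Ω sin φ = 2 × 7.29×10⁻⁵ × sin 17° = 4.26×10⁻⁵ s⁻¹
Height gradient: |∂Z/∂n| = 60 m / 813000 m = 7.38×10⁻⁵
On a pressure surface, geostrophic balance gives V_g = (g/f)|∂Z/∂n|:
V_g = 9.81 × 7.38×10⁻⁵ / 4.26×10⁻⁵ = 17.0 m/s
Converting: 17.0 m/s × 3.6 = 61.1 km/h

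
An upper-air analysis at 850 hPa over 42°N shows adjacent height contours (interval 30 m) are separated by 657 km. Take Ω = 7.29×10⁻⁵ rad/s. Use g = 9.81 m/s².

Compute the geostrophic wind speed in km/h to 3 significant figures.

Coriolis parameter at 42°N:
f = 2Ω sin φ = 2 × 7.29×10⁻⁵ × sin 42° = 9.76×10⁻⁵ s⁻¹
Height gradient: |∂Z/∂n| = 30 m / 657000 m = 4.57×10⁻⁵
On a pressure surface, geostrophic balance gives V_g = (g/f)|∂Z/∂n|:
V_g = 9.81 × 4.57×10⁻⁵ / 9.76×10⁻⁵ = 4.59 m/s
Converting: 4.59 m/s × 3.6 = 16.5 km/h

16.5 km/h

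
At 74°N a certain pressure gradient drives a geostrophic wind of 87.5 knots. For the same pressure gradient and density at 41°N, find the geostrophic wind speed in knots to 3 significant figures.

With the same pressure gradient and density, V_g ∝ 1/f ∝ 1/sin φ.
V₂ = V₁ · sin φ₁ / sin φ₂ = 87.5 × sin 74° / sin 41°
V₂ = 87.5 × 0.9613/0.6561 = 128 knots

128 knots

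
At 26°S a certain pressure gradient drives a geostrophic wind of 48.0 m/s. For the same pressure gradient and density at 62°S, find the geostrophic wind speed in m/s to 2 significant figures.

24 m/s

With the same pressure gradient and density, V_g ∝ 1/f ∝ 1/sin φ.
V₂ = V₁ · sin φ₁ / sin φ₂ = 48.0 × sin 26° / sin 62°
V₂ = 48.0 × 0.4384/0.8829 = 24 m/s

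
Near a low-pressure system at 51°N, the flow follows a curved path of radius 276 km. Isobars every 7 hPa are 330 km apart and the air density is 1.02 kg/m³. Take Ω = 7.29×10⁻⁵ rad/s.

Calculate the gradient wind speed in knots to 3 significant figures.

Coriolis parameter at 51°N:
f = 2Ω sin φ = 2 × 7.29×10⁻⁵ × sin 51° = 1.13×10⁻⁴ s⁻¹
Pressure gradient: |∂P/∂n| = 700 Pa / 330000 m = 2.12×10⁻³ Pa/m
Geostrophic speed: V_g = |∂P/∂n|/(fρ) = 2.12×10⁻³/(1.13×10⁻⁴ × 1.02) = 18.4 m/s
Around a low, centrifugal force acts outward with Coriolis, so pressure-gradient force balances both:
(1/ρ)|∂P/∂n| = fV + V²/R  →  V² + fR·V − fR·V_g = 0
With fR = 1.13×10⁻⁴ × 276×10³ m = 31.3 m/s:
V = [−fR + √((fR)² + 4 fR V_g)]/2 = [−31.3 + √(31.3² + 4×31.3×18.4)]/2 = 13 m/s
Subgeostrophic (V < V_g = 18.4 m/s), as expected around a low.
Converting: 13 m/s × 1.944 = 25.2 knots

25.2 knots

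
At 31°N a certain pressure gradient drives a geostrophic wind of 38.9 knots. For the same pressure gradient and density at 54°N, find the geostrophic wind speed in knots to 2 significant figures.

With the same pressure gradient and density, V_g ∝ 1/f ∝ 1/sin φ.
V₂ = V₁ · sin φ₁ / sin φ₂ = 38.9 × sin 31° / sin 54°
V₂ = 38.9 × 0.5150/0.8090 = 25 knots

25 knots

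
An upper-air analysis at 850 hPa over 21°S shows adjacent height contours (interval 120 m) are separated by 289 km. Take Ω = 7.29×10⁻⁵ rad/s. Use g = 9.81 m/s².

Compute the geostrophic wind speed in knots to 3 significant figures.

Coriolis parameter at 21°S:
f = 2Ω sin φ = 2 × 7.29×10⁻⁵ × sin 21° = 5.23×10⁻⁵ s⁻¹
Height gradient: |∂Z/∂n| = 120 m / 289000 m = 4.15×10⁻⁴
On a pressure surface, geostrophic balance gives V_g = (g/f)|∂Z/∂n|:
V_g = 9.81 × 4.15×10⁻⁴ / 5.23×10⁻⁵ = 78.0 m/s
Converting: 78.0 m/s × 1.944 = 152 knots

152 knots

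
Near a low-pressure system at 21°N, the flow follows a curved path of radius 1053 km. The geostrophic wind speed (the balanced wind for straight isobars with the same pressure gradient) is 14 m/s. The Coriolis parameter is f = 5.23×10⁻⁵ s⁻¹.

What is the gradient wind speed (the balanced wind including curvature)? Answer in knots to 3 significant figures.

22.5 knots

Around a low, centrifugal force acts outward with Coriolis, so pressure-gradient force balances both:
(1/ρ)|∂P/∂n| = fV + V²/R  →  V² + fR·V − fR·V_g = 0
With fR = 5.23×10⁻⁵ × 1053×10³ m = 55.1 m/s:
V = [−fR + √((fR)² + 4 fR V_g)]/2 = [−55.1 + √(55.1² + 4×55.1×14)]/2 = 11.6 m/s
Subgeostrophic (V < V_g = 14 m/s), as expected around a low.
Converting: 11.6 m/s × 1.944 = 22.5 knots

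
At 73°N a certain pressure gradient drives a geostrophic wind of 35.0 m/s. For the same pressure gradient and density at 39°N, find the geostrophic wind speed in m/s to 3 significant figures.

With the same pressure gradient and density, V_g ∝ 1/f ∝ 1/sin φ.
V₂ = V₁ · sin φ₁ / sin φ₂ = 35.0 × sin 73° / sin 39°
V₂ = 35.0 × 0.9563/0.6293 = 53.2 m/s

53.2 m/s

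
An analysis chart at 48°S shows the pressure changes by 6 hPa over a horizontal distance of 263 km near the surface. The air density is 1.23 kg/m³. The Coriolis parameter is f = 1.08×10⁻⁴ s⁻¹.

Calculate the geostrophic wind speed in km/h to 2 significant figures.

62 km/h

Pressure gradient: |∂P/∂n| = 600 Pa / 263000 m = 2.28×10⁻³ Pa/m
Geostrophic balance (pressure-gradient force = Coriolis force):
V_g = (1/(fρ)) |∂P/∂n| = 2.28×10⁻³ / (1.08×10⁻⁴ × 1.23) = 17.2 m/s
Converting: 17.2 m/s × 3.6 = 62 km/h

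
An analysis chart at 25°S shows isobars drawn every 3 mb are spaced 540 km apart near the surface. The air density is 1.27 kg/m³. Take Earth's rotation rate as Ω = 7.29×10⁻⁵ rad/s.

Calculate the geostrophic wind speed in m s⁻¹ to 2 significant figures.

Coriolis parameter at 25°S:
f = 2Ω sin φ = 2 × 7.29×10⁻⁵ × sin 25° = 6.16×10⁻⁵ s⁻¹
Pressure gradient: |∂P/∂n| = 300 Pa / 540000 m = 5.56×10⁻⁴ Pa/m
Geostrophic balance (pressure-gradient force = Coriolis force):
V_g = (1/(fρ)) |∂P/∂n| = 5.56×10⁻⁴ / (6.16×10⁻⁵ × 1.27) = 7.10 m/s

7.1 m s⁻¹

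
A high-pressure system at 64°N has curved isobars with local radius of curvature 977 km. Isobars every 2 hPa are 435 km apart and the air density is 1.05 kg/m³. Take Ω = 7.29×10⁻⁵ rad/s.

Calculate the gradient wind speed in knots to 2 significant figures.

Coriolis parameter at 64°N:
f = 2Ω sin φ = 2 × 7.29×10⁻⁵ × sin 64° = 1.31×10⁻⁴ s⁻¹
Pressure gradient: |∂P/∂n| = 200 Pa / 435000 m = 4.60×10⁻⁴ Pa/m
Geostrophic speed: V_g = |∂P/∂n|/(fρ) = 4.60×10⁻⁴/(1.31×10⁻⁴ × 1.05) = 3.34 m/s
Around a high, pressure-gradient force acts outward with centrifugal, so Coriolis balances both:
fV = (1/ρ)|∂P/∂n| + V²/R  →  V² − fR·V + fR·V_g = 0
With fR = 1.31×10⁻⁴ × 977×10³ m = 128 m/s:
V = [fR − √((fR)² − 4 fR V_g)]/2 = [128 − √(128² − 4×128×3.34)]/2 = 3.43 m/s
Supergeostrophic (V > V_g = 3.34 m/s), as expected around a high.
Converting: 3.43 m/s × 1.944 = 6.7 knots

6.7 knots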